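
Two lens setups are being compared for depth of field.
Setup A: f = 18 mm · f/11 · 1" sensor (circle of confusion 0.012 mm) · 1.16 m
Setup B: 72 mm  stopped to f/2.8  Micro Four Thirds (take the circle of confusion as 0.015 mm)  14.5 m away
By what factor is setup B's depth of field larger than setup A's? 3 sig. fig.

2.49

Setup A: H = 18²/(11×0.012) + 18 ≈ 2472.5 mm; DoF = Df − Dn = 2169.3 − 791.7 ≈ 1377.6 mm.
Setup B: H = 72²/(2.8×0.015) + 72 ≈ 123500.6 mm; DoF = Df − Dn = 16419.3 − 12982.4 ≈ 3436.9 mm.
Ratio = 3436.9 / 1377.6 ≈ 2.49.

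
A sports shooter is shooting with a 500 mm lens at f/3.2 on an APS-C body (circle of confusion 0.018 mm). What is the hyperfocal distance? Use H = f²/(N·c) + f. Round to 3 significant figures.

Hyperfocal distance H = f²/(N·c) + f = 500²/(3.2 × 0.018) + 500 = 250000/0.0576 + 500 ≈ 4340777.8 mm ≈ 4340 m.

4340 m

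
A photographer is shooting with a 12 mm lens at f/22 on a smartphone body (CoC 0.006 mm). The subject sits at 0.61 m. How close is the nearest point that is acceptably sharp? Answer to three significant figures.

Hyperfocal distance H = f²/(N·c) + f = 12²/(22 × 0.006) + 12 = 144/0.132 + 12 ≈ 1102.9 mm ≈ 1.103 m.
Near limit Dn = s·(H − f)/(H + s − 2f) = 610 × (1102.9 − 12) / (1102.9 + 610 − 2 × 12) = 610 × 1090.9 / 1688.9 ≈ 394.01 mm.

394 mm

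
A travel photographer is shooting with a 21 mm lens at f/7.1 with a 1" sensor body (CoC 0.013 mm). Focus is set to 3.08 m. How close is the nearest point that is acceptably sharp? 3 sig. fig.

Hyperfocal distance H = f²/(N·c) + f = 21²/(7.1 × 0.013) + 21 = 441/0.0923 + 21 ≈ 4798.9 mm ≈ 4.799 m.
Near limit Dn = s·(H − f)/(H + s − 2f) = 3080 × (4798.9 − 21) / (4798.9 + 3080 − 2 × 21) = 3080 × 4777.9 / 7836.9 ≈ 1877.8 mm ≈ 1.88 m.

1.88 m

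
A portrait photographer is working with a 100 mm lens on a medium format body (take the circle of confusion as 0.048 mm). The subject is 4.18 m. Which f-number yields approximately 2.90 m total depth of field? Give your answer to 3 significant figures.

Write h = H − f = f²/(N·c). The thin-lens limits are Dn = s·h/(h + (s−f)) and Df = s·h/(h − (s−f)), so DoF = Df − Dn = 2·s·(s−f)·h / (h² − (s−f)²).
That is a quadratic in h: DoF·h² − 2·s·(s−f)·h − DoF·(s−f)² = 0 ⇒ h = (s−f)·(s + √(s² + DoF²)) / DoF = 4080 × (4180 + √(4180² + 2900²)) / 2900 = 4080 × (4180 + 5087.47) / 2900 ≈ 13038 mm.
Then N = f²/(c·h) = 100² / (0.048 × 13038) = 10000 / 625.84 ≈ 16.

f/16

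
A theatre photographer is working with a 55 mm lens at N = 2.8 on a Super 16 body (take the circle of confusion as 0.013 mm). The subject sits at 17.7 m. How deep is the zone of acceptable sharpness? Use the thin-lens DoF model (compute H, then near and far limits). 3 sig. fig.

Hyperfocal distance H = f²/(N·c) + f = 55²/(2.8 × 0.013) + 55 = 3025/0.0364 + 55 ≈ 83159.4 mm ≈ 83.16 m.
Near limit Dn = s·(H − f)/(H + s − 2f) = 17700 × (83159.4 − 55) / (83159.4 + 17700 − 2 × 55) = 17700 × 83104.4 / 100749.4 ≈ 14600.1 mm.
Far limit Df = s·(H − f)/(H − s) = 17700 × (83159.4 − 55) / (83159.4 − 17700) = 17700 × 83104.4 / 65459.4 ≈ 22471.1 mm.
Depth of field = Df − Dn = 22471.1 − 14600.1 ≈ 7871.0 mm ≈ 7.87 m.

7.87 m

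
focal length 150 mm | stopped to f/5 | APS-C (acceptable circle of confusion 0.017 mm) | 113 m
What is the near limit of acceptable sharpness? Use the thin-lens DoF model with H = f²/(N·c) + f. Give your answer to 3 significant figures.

79.2 m

Hyperfocal distance H = f²/(N·c) + f = 150²/(5 × 0.017) + 150 = 22500/0.085 + 150 ≈ 264855.9 mm ≈ 264.9 m.
Near limit Dn = s·(H − f)/(H + s − 2f) = 113000 × (264855.9 − 150) / (264855.9 + 113000 − 2 × 150) = 113000 × 264705.9 / 377555.9 ≈ 79225 mm ≈ 79.2 m.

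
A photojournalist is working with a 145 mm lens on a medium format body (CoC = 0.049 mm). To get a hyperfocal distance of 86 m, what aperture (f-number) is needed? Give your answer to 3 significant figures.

Rearrange H = f²/(N·c) + f for N: N = f² / ((H − f)·c).
N = 145² / ((86000 − 145) × 0.049) = 21025 / 4207 ≈ 5.

f/5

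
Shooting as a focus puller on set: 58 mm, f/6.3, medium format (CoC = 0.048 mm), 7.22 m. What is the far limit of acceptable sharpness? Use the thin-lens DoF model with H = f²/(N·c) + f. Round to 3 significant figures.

20.3 m

Hyperfocal distance H = f²/(N·c) + f = 58²/(6.3 × 0.048) + 58 = 3364/0.3024 + 58 ≈ 11182.3 mm ≈ 11.18 m.
Far limit Df = s·(H − f)/(H − s) = 7220 × (11182.3 − 58) / (11182.3 − 7220) = 7220 × 11124.3 / 3962.3 ≈ 20270 mm ≈ 20.3 m.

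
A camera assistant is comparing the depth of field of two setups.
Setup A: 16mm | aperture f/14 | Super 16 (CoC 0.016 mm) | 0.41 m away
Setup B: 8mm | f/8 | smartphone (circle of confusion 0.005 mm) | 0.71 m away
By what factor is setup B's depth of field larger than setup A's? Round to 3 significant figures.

2.40

Setup A: H = 16²/(14×0.016) + 16 ≈ 1158.9 mm; DoF = Df − Dn = 625.72 − 304.89 ≈ 320.83 mm.
Setup B: H = 8²/(8×0.005) + 8 ≈ 1608.0 mm; DoF = Df − Dn = 1265.03 − 493.48 ≈ 771.55 mm.
Ratio = 771.55 / 320.83 ≈ 2.40.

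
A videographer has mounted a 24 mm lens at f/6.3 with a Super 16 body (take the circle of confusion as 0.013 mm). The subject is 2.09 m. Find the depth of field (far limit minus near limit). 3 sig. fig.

Hyperfocal distance H = f²/(N·c) + f = 24²/(6.3 × 0.013) + 24 = 576/0.0819 + 24 ≈ 7057.0 mm ≈ 7.057 m.
Near limit Dn = s·(H − f)/(H + s − 2f) = 2090 × (7057.0 − 24) / (7057.0 + 2090 − 2 × 24) = 2090 × 7033.0 / 9099.0 ≈ 1615.4 mm.
Far limit Df = s·(H − f)/(H − s) = 2090 × (7057.0 − 24) / (7057.0 − 2090) = 2090 × 7033.0 / 4967.0 ≈ 2959.3 mm.
Depth of field = Df − Dn = 2959.3 − 1615.4 ≈ 1343.9 mm ≈ 1.34 m.

1.34 m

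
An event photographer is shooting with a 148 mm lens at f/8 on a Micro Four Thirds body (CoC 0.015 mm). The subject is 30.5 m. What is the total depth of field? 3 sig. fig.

Hyperfocal distance H = f²/(N·c) + f = 148²/(8 × 0.015) + 148 = 21904/0.12 + 148 ≈ 182681.3 mm ≈ 182.7 m.
Near limit Dn = s·(H − f)/(H + s − 2f) = 30500 × (182681.3 − 148) / (182681.3 + 30500 − 2 × 148) = 30500 × 182533.3 / 212885.3 ≈ 26151 mm.
Far limit Df = s·(H − f)/(H − s) = 30500 × (182681.3 − 148) / (182681.3 − 30500) = 30500 × 182533.3 / 152181.3 ≈ 36583 mm.
Depth of field = Df − Dn = 36583 − 26151 ≈ 10432 mm ≈ 10.4 m.

10.4 m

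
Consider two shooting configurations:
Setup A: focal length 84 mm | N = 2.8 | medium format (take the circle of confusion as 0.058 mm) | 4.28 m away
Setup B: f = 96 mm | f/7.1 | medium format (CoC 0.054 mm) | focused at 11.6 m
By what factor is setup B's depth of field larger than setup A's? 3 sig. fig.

17.3

Setup A: H = 84²/(2.8×0.058) + 84 ≈ 43532.3 mm; DoF = Df − Dn = 4737.52 − 3903.06 ≈ 834.46 mm.
Setup B: H = 96²/(7.1×0.054) + 96 ≈ 24133.6 mm; DoF = Df − Dn = 22247 − 7845 ≈ 14402 mm.
Ratio = 14402 / 834.46 ≈ 17.3.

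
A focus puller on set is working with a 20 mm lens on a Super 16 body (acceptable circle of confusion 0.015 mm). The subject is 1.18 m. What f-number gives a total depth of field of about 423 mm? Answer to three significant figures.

f/4

Write h = H − f = f²/(N·c). The thin-lens limits are Dn = s·h/(h + (s−f)) and Df = s·h/(h − (s−f)), so DoF = Df − Dn = 2·s·(s−f)·h / (h² − (s−f)²).
That is a quadratic in h: DoF·h² − 2·s·(s−f)·h − DoF·(s−f)² = 0 ⇒ h = (s−f)·(s + √(s² + DoF²)) / DoF = 1160 × (1180 + √(1180² + 423²)) / 423 = 1160 × (1180 + 1253.53) / 423 ≈ 6673.5 mm.
Then N = f²/(c·h) = 20² / (0.015 × 6673.5) = 400 / 100.10 ≈ 4.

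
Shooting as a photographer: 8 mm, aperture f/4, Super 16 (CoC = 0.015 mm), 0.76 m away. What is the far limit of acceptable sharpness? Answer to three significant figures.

Hyperfocal distance H = f²/(N·c) + f = 8²/(4 × 0.015) + 8 = 64/0.06 + 8 ≈ 1074.7 mm ≈ 1.075 m.
Far limit Df = s·(H − f)/(H − s) = 760 × (1074.7 − 8) / (1074.7 − 760) = 760 × 1066.7 / 314.7 ≈ 2576.3 mm ≈ 2.58 m.

2.58 m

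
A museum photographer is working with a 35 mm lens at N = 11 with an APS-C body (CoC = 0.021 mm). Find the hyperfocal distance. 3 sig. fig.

5.34 m

Hyperfocal distance H = f²/(N·c) + f = 35²/(11 × 0.021) + 35 = 1225/0.231 + 35 ≈ 5338.0 mm ≈ 5.34 m.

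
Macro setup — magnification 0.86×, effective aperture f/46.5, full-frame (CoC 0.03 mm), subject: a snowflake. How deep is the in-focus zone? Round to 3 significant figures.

3.77 mm

At magnification m, DoF ≈ 2·N_eff·c/m² = 2 × 46.5 × 0.03 / 0.86² = 2.79 / 0.7396 ≈ 3.77 mm.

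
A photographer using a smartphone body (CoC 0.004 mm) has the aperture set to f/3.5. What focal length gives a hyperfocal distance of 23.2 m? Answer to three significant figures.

18.0 mm

From H = f²/(N·c) + f, with f ≪ H: f ≈ √(H·N·c) = √(23200 × 3.5 × 0.004) = √324.80 ≈ 18.02 mm.
The +f correction barely moves this — solving exactly, f² + N·c·f − N·c·H = 0 ⇒ f = (−N·c + √((N·c)² + 4·N·c·H))/2 = (−0.014 + √1299.2)/2 ≈ 18.015 mm, so f ≈ 18.0 mm.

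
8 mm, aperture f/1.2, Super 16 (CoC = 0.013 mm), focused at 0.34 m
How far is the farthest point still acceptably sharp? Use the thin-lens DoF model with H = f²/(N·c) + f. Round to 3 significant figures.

370 mm

Hyperfocal distance H = f²/(N·c) + f = 8²/(1.2 × 0.013) + 8 = 64/0.0156 + 8 ≈ 4110.6 mm ≈ 4.111 m.
Far limit Df = s·(H − f)/(H − s) = 340 × (4110.6 − 8) / (4110.6 − 340) = 340 × 4102.6 / 3770.6 ≈ 369.94 mm.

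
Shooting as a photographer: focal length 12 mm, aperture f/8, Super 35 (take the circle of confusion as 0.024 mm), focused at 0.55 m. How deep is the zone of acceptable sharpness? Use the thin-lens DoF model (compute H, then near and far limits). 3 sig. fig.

1.63 m

Hyperfocal distance H = f²/(N·c) + f = 12²/(8 × 0.024) + 12 = 144/0.192 + 12 ≈ 762.0 mm ≈ 0.762 m.
Near limit Dn = s·(H − f)/(H + s − 2f) = 550 × (762.0 − 12) / (762.0 + 550 − 2 × 12) = 550 × 750.0 / 1288.0 ≈ 320.3 mm.
Far limit Df = s·(H − f)/(H − s) = 550 × (762.0 − 12) / (762.0 − 550) = 550 × 750.0 / 212.0 ≈ 1945.8 mm.
Depth of field = Df − Dn = 1945.8 − 320.3 ≈ 1625.5 mm ≈ 1.63 m.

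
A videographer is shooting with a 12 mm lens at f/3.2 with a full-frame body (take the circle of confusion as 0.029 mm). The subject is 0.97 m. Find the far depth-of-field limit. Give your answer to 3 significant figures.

2.54 m

Hyperfocal distance H = f²/(N·c) + f = 12²/(3.2 × 0.029) + 12 = 144/0.0928 + 12 ≈ 1563.7 mm ≈ 1.564 m.
Far limit Df = s·(H − f)/(H − s) = 970 × (1563.7 − 12) / (1563.7 − 970) = 970 × 1551.7 / 593.7 ≈ 2535.1 mm ≈ 2.54 m.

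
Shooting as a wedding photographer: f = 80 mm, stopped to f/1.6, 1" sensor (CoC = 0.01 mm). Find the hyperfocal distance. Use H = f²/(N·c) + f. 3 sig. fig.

400 m

Hyperfocal distance H = f²/(N·c) + f = 80²/(1.6 × 0.01) + 80 = 6400/0.016 + 80 ≈ 400080.0 mm ≈ 400 m.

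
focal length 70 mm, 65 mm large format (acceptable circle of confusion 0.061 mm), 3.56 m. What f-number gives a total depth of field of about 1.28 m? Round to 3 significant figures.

Write h = H − f = f²/(N·c). The thin-lens limits are Dn = s·h/(h + (s−f)) and Df = s·h/(h − (s−f)), so DoF = Df − Dn = 2·s·(s−f)·h / (h² − (s−f)²).
That is a quadratic in h: DoF·h² − 2·s·(s−f)·h − DoF·(s−f)² = 0 ⇒ h = (s−f)·(s + √(s² + DoF²)) / DoF = 3490 × (3560 + √(3560² + 1280²)) / 1280 = 3490 × (3560 + 3783.12) / 1280 ≈ 20021 mm.
Then N = f²/(c·h) = 70² / (0.061 × 20021) = 4900 / 1221.3 ≈ 4.01.

f/4.01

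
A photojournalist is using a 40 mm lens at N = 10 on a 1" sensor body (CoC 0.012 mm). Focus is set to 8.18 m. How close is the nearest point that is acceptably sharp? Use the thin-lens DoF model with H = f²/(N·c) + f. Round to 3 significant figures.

5.08 m

Hyperfocal distance H = f²/(N·c) + f = 40²/(10 × 0.012) + 40 = 1600/0.12 + 40 ≈ 13373.3 mm ≈ 13.37 m.
Near limit Dn = s·(H − f)/(H + s − 2f) = 8180 × (13373.3 − 40) / (13373.3 + 8180 − 2 × 40) = 8180 × 13333.3 / 21473.3 ≈ 5079.2 mm ≈ 5.08 m.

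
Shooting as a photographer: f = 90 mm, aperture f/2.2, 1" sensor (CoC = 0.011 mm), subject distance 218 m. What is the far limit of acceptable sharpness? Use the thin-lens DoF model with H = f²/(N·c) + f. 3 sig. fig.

Hyperfocal distance H = f²/(N·c) + f = 90²/(2.2 × 0.011) + 90 = 8100/0.0242 + 90 ≈ 334800.7 mm ≈ 334.8 m.
Far limit Df = s·(H − f)/(H − s) = 218000 × (334800.7 − 90) / (334800.7 − 218000) = 218000 × 334710.7 / 116800.7 ≈ 624713 mm ≈ 625 m.

625 m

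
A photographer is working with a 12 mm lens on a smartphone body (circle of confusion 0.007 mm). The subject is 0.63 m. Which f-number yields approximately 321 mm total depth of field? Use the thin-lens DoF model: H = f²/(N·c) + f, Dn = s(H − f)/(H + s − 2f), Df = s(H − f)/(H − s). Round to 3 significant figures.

Write h = H − f = f²/(N·c). The thin-lens limits are Dn = s·h/(h + (s−f)) and Df = s·h/(h − (s−f)), so DoF = Df − Dn = 2·s·(s−f)·h / (h² − (s−f)²).
That is a quadratic in h: DoF·h² − 2·s·(s−f)·h − DoF·(s−f)² = 0 ⇒ h = (s−f)·(s + √(s² + DoF²)) / DoF = 618 × (630 + √(630² + 321²)) / 321 = 618 × (630 + 707.065) / 321 ≈ 2574.2 mm.
Then N = f²/(c·h) = 12² / (0.007 × 2574.2) = 144 / 18.019 ≈ 7.99.

f/7.99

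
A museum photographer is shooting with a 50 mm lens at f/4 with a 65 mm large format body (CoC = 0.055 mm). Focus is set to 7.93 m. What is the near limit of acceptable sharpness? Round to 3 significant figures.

4.68 m

Hyperfocal distance H = f²/(N·c) + f = 50²/(4 × 0.055) + 50 = 2500/0.22 + 50 ≈ 11413.6 mm ≈ 11.41 m.
Near limit Dn = s·(H − f)/(H + s − 2f) = 7930 × (11413.6 − 50) / (11413.6 + 7930 − 2 × 50) = 7930 × 11363.6 / 19243.6 ≈ 4682.8 mm ≈ 4.68 m.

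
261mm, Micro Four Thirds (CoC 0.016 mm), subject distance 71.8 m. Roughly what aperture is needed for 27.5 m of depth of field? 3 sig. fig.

f/11

Write h = H − f = f²/(N·c). The thin-lens limits are Dn = s·h/(h + (s−f)) and Df = s·h/(h − (s−f)), so DoF = Df − Dn = 2·s·(s−f)·h / (h² − (s−f)²).
That is a quadratic in h: DoF·h² − 2·s·(s−f)·h − DoF·(s−f)² = 0 ⇒ h = (s−f)·(s + √(s² + DoF²)) / DoF = 71539 × (71800 + √(71800² + 27500²)) / 27500 = 71539 × (71800 + 76886.2) / 27500 ≈ 386795 mm.
Then N = f²/(c·h) = 261² / (0.016 × 386795) = 68121 / 6188.7 ≈ 11.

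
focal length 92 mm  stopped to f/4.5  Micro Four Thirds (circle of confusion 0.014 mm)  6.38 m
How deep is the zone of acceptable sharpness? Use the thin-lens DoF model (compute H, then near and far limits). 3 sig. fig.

Hyperfocal distance H = f²/(N·c) + f = 92²/(4.5 × 0.014) + 92 = 8464/0.063 + 92 ≈ 134441.2 mm ≈ 134.4 m.
Near limit Dn = s·(H − f)/(H + s − 2f) = 6380 × (134441.2 − 92) / (134441.2 + 6380 − 2 × 92) = 6380 × 134349.2 / 140637.2 ≈ 6094.75 mm.
Far limit Df = s·(H − f)/(H − s) = 6380 × (134441.2 − 92) / (134441.2 − 6380) = 6380 × 134349.2 / 128061.2 ≈ 6693.27 mm.
Depth of field = Df − Dn = 6693.27 − 6094.75 ≈ 598.52 mm ≈ 0.599 m.

0.599 m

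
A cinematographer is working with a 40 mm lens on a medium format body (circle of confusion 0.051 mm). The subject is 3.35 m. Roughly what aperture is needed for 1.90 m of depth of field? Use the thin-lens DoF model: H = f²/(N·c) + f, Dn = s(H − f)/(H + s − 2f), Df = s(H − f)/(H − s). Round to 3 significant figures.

f/2.50

Write h = H − f = f²/(N·c). The thin-lens limits are Dn = s·h/(h + (s−f)) and Df = s·h/(h − (s−f)), so DoF = Df − Dn = 2·s·(s−f)·h / (h² − (s−f)²).
That is a quadratic in h: DoF·h² − 2·s·(s−f)·h − DoF·(s−f)² = 0 ⇒ h = (s−f)·(s + √(s² + DoF²)) / DoF = 3310 × (3350 + √(3350² + 1900²)) / 1900 = 3310 × (3350 + 3851.30) / 1900 ≈ 12545 mm.
Then N = f²/(c·h) = 40² / (0.051 × 12545) = 1600 / 639.82 ≈ 2.50.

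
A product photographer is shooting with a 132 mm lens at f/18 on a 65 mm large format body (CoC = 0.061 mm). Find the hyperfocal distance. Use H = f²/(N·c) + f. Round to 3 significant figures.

16.0 m

Hyperfocal distance H = f²/(N·c) + f = 132²/(18 × 0.061) + 132 = 17424/1.098 + 132 ≈ 16000.9 mm ≈ 16.0 m.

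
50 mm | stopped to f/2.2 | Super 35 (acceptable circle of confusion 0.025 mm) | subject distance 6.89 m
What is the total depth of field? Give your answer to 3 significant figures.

Hyperfocal distance H = f²/(N·c) + f = 50²/(2.2 × 0.025) + 50 = 2500/0.055 + 50 ≈ 45504.5 mm ≈ 45.50 m.
Near limit Dn = s·(H − f)/(H + s − 2f) = 6890 × (45504.5 − 50) / (45504.5 + 6890 − 2 × 50) = 6890 × 45454.5 / 52294.5 ≈ 5988.8 mm.
Far limit Df = s·(H − f)/(H − s) = 6890 × (45504.5 − 50) / (45504.5 − 6890) = 6890 × 45454.5 / 38614.5 ≈ 8110.5 mm.
Depth of field = Df − Dn = 8110.5 − 5988.8 ≈ 2121.7 mm ≈ 2.12 m.

2.12 m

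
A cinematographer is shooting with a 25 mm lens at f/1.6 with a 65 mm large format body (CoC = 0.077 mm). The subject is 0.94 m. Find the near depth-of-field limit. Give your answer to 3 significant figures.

0.796 m

Hyperfocal distance H = f²/(N·c) + f = 25²/(1.6 × 0.077) + 25 = 625/0.1232 + 25 ≈ 5098.1 mm ≈ 5.098 m.
Near limit Dn = s·(H − f)/(H + s − 2f) = 940 × (5098.1 − 25) / (5098.1 + 940 − 2 × 25) = 940 × 5073.1 / 5988.1 ≈ 796.36 mm ≈ 0.796 m.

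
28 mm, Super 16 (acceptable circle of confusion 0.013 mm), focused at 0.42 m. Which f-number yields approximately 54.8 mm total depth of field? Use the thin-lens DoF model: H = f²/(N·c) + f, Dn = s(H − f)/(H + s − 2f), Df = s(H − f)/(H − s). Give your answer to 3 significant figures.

Write h = H − f = f²/(N·c). The thin-lens limits are Dn = s·h/(h + (s−f)) and Df = s·h/(h − (s−f)), so DoF = Df − Dn = 2·s·(s−f)·h / (h² − (s−f)²).
That is a quadratic in h: DoF·h² − 2·s·(s−f)·h − DoF·(s−f)² = 0 ⇒ h = (s−f)·(s + √(s² + DoF²)) / DoF = 392 × (420 + √(420² + 54.8²)) / 54.8 = 392 × (420 + 423.560) / 54.8 ≈ 6034.2 mm.
Then N = f²/(c·h) = 28² / (0.013 × 6034.2) = 784 / 78.445 ≈ 9.99.

f/9.99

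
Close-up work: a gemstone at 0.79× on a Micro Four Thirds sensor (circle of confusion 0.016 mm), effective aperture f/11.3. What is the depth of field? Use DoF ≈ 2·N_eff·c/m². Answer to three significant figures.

0.579 mm

At magnification m, DoF ≈ 2·N_eff·c/m² = 2 × 11.3 × 0.016 / 0.79² = 0.3616 / 0.6241 ≈ 0.579 mm.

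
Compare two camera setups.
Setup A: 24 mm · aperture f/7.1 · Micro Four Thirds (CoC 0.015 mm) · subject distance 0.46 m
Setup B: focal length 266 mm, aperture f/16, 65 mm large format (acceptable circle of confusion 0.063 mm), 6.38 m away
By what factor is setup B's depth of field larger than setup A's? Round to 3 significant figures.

Setup A: H = 24²/(7.1×0.015) + 24 ≈ 5432.5 mm; DoF = Df − Dn = 500.334 − 425.684 ≈ 74.650 mm.
Setup B: H = 266²/(16×0.063) + 266 ≈ 70460.4 mm; DoF = Df − Dn = 6988.7 − 5868.8 ≈ 1119.9 mm.
Ratio = 1119.9 / 74.650 ≈ 15.0.

15.0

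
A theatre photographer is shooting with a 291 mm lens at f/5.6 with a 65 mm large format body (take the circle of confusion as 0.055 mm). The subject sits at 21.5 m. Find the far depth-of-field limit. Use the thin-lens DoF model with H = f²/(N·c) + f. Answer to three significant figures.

23.3 m

Hyperfocal distance H = f²/(N·c) + f = 291²/(5.6 × 0.055) + 291 = 84681/0.308 + 291 ≈ 275229.3 mm ≈ 275.2 m.
Far limit Df = s·(H − f)/(H − s) = 21500 × (275229.3 − 291) / (275229.3 − 21500) = 21500 × 274938.3 / 253729.3 ≈ 23297 mm ≈ 23.3 m.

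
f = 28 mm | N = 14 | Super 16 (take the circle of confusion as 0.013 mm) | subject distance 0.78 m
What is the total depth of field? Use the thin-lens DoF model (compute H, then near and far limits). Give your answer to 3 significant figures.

281 mm

Hyperfocal distance H = f²/(N·c) + f = 28²/(14 × 0.013) + 28 = 784/0.182 + 28 ≈ 4335.7 mm ≈ 4.336 m.
Near limit Dn = s·(H − f)/(H + s − 2f) = 780 × (4335.7 − 28) / (4335.7 + 780 − 2 × 28) = 780 × 4307.7 / 5059.7 ≈ 664.07 mm.
Far limit Df = s·(H − f)/(H − s) = 780 × (4335.7 − 28) / (4335.7 − 780) = 780 × 4307.7 / 3555.7 ≈ 944.96 mm.
Depth of field = Df − Dn = 944.96 − 664.07 ≈ 280.89 mm.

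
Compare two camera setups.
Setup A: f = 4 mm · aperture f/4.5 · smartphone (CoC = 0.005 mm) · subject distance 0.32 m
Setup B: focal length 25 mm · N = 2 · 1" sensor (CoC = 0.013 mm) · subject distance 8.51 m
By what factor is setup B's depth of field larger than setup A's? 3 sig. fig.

Setup A: H = 4²/(4.5×0.005) + 4 ≈ 715.1 mm; DoF = Df − Dn = 575.93 − 221.55 ≈ 354.38 mm.
Setup B: H = 25²/(2×0.013) + 25 ≈ 24063.5 mm; DoF = Df − Dn = 13152.5 − 6289.8 ≈ 6862.7 mm.
Ratio = 6862.7 / 354.38 ≈ 19.4.

19.4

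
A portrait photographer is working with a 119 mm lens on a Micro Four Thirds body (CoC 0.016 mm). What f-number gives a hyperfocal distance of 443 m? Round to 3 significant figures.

Rearrange H = f²/(N·c) + f for N: N = f² / ((H − f)·c).
N = 119² / ((443000 − 119) × 0.016) = 14161 / 7086 ≈ 2.00.

f/2.00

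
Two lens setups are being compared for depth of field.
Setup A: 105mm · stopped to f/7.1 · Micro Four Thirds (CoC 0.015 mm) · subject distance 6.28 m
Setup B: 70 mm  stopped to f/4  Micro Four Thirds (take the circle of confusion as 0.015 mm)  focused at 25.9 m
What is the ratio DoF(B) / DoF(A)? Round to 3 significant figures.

24.2

Setup A: H = 105²/(7.1×0.015) + 105 ≈ 103626.1 mm; DoF = Df − Dn = 6678.36 − 5926.49 ≈ 751.87 mm.
Setup B: H = 70²/(4×0.015) + 70 ≈ 81736.7 mm; DoF = Df − Dn = 37881 − 19677 ≈ 18204 mm.
Ratio = 18204 / 751.87 ≈ 24.2.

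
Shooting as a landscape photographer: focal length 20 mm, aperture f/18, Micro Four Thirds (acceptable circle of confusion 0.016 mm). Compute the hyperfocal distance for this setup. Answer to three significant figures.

1.41 m

Hyperfocal distance H = f²/(N·c) + f = 20²/(18 × 0.016) + 20 = 400/0.288 + 20 ≈ 1408.9 mm ≈ 1.41 m.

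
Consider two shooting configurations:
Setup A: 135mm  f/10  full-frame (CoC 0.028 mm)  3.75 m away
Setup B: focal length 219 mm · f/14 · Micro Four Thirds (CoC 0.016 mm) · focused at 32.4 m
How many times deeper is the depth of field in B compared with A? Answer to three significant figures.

Setup A: H = 135²/(10×0.028) + 135 ≈ 65224.3 mm; DoF = Df − Dn = 3970.52 − 3552.69 ≈ 417.83 mm.
Setup B: H = 219²/(14×0.016) + 219 ≈ 214330.6 mm; DoF = Df − Dn = 38131.1 − 28166.6 ≈ 9964.5 mm.
Ratio = 9964.5 / 417.83 ≈ 23.8.

23.8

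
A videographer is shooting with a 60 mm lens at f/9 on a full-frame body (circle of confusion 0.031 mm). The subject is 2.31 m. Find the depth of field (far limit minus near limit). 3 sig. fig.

0.831 m

Hyperfocal distance H = f²/(N·c) + f = 60²/(9 × 0.031) + 60 = 3600/0.279 + 60 ≈ 12963.2 mm ≈ 12.96 m.
Near limit Dn = s·(H − f)/(H + s − 2f) = 2310 × (12963.2 − 60) / (12963.2 + 2310 − 2 × 60) = 2310 × 12903.2 / 15153.2 ≈ 1967.00 mm.
Far limit Df = s·(H − f)/(H − s) = 2310 × (12963.2 − 60) / (12963.2 − 2310) = 2310 × 12903.2 / 10653.2 ≈ 2797.88 mm.
Depth of field = Df − Dn = 2797.88 − 1967.00 ≈ 830.88 mm ≈ 0.831 m.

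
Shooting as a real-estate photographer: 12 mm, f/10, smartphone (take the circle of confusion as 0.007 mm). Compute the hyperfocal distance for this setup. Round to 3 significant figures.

2.07 m

Hyperfocal distance H = f²/(N·c) + f = 12²/(10 × 0.007) + 12 = 144/0.07 + 12 ≈ 2069.1 mm ≈ 2.07 m.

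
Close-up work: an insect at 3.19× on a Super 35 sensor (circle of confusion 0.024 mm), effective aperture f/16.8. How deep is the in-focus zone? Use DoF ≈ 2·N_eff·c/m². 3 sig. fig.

0.0792 mm

At magnification m, DoF ≈ 2·N_eff·c/m² = 2 × 16.8 × 0.024 / 3.19² = 0.8064 / 10.18 ≈ 0.0792 mm.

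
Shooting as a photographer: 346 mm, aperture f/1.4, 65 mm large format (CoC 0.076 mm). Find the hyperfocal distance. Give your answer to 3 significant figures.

Hyperfocal distance H = f²/(N·c) + f = 346²/(1.4 × 0.076) + 346 = 119716/0.1064 + 346 ≈ 1125496.4 mm ≈ 1130 m.

1130 m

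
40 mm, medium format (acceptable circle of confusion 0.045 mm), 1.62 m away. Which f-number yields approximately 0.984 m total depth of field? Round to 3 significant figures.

Write h = H − f = f²/(N·c). The thin-lens limits are Dn = s·h/(h + (s−f)) and Df = s·h/(h − (s−f)), so DoF = Df − Dn = 2·s·(s−f)·h / (h² − (s−f)²).
That is a quadratic in h: DoF·h² − 2·s·(s−f)·h − DoF·(s−f)² = 0 ⇒ h = (s−f)·(s + √(s² + DoF²)) / DoF = 1580 × (1620 + √(1620² + 984²)) / 984 = 1580 × (1620 + 1895.43) / 984 ≈ 5644.7 mm.
Then N = f²/(c·h) = 40² / (0.045 × 5644.7) = 1600 / 254.01 ≈ 6.30.

f/6.30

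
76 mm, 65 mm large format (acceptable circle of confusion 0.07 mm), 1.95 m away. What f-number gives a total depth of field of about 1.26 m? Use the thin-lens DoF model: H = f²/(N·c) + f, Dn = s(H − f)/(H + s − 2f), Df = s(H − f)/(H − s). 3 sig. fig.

f/13

Write h = H − f = f²/(N·c). The thin-lens limits are Dn = s·h/(h + (s−f)) and Df = s·h/(h − (s−f)), so DoF = Df − Dn = 2·s·(s−f)·h / (h² − (s−f)²).
That is a quadratic in h: DoF·h² − 2·s·(s−f)·h − DoF·(s−f)² = 0 ⇒ h = (s−f)·(s + √(s² + DoF²)) / DoF = 1874 × (1950 + √(1950² + 1260²)) / 1260 = 1874 × (1950 + 2321.66) / 1260 ≈ 6353.2 mm.
Then N = f²/(c·h) = 76² / (0.07 × 6353.2) = 5776 / 444.73 ≈ 13.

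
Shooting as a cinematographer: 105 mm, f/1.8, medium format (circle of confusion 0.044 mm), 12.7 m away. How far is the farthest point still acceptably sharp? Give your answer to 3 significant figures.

14.0 m

Hyperfocal distance H = f²/(N·c) + f = 105²/(1.8 × 0.044) + 105 = 11025/0.0792 + 105 ≈ 139309.5 mm ≈ 139.3 m.
Far limit Df = s·(H − f)/(H − s) = 12700 × (139309.5 − 105) / (139309.5 − 12700) = 12700 × 139204.5 / 126609.5 ≈ 13963 mm ≈ 14.0 m.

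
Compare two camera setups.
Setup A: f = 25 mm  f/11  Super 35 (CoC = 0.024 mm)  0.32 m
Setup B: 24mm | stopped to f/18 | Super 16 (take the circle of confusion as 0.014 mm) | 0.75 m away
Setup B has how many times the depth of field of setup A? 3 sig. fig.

6.54

Setup A: H = 25²/(11×0.024) + 25 ≈ 2392.4 mm; DoF = Df − Dn = 365.551 − 284.544 ≈ 81.007 mm.
Setup B: H = 24²/(18×0.014) + 24 ≈ 2309.7 mm; DoF = Df − Dn = 1099.10 − 569.21 ≈ 529.89 mm.
Ratio = 529.89 / 81.007 ≈ 6.54.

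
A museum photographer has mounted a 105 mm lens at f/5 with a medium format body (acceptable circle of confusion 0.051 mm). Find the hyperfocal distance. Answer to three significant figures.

Hyperfocal distance H = f²/(N·c) + f = 105²/(5 × 0.051) + 105 = 11025/0.255 + 105 ≈ 43340.3 mm ≈ 43.3 m.

43.3 m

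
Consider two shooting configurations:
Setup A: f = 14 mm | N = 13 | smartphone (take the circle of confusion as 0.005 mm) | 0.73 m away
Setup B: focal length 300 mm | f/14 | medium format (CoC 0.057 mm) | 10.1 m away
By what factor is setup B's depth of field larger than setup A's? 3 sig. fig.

4.81

Setup A: H = 14²/(13×0.005) + 14 ≈ 3029.4 mm; DoF = Df − Dn = 957.31 − 589.92 ≈ 367.39 mm.
Setup B: H = 300²/(14×0.057) + 300 ≈ 113082.0 mm; DoF = Df − Dn = 11061.1 − 9292.5 ≈ 1768.6 mm.
Ratio = 1768.6 / 367.39 ≈ 4.81.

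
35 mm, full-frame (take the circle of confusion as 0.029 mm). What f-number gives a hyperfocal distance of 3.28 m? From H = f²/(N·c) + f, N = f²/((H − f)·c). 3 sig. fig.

Rearrange H = f²/(N·c) + f for N: N = f² / ((H − f)·c).
N = 35² / ((3280 − 35) × 0.029) = 1225 / 94.11 ≈ 13.

f/13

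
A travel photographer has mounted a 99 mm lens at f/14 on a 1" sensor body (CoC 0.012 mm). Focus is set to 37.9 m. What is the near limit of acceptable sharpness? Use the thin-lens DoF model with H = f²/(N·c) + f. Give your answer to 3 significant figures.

Hyperfocal distance H = f²/(N·c) + f = 99²/(14 × 0.012) + 99 = 9801/0.168 + 99 ≈ 58438.3 mm ≈ 58.44 m.
Near limit Dn = s·(H − f)/(H + s − 2f) = 37900 × (58438.3 − 99) / (58438.3 + 37900 − 2 × 99) = 37900 × 58339.3 / 96140.3 ≈ 22998 mm ≈ 23.0 m.

23.0 m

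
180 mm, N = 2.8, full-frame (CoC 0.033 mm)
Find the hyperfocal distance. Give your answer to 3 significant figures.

351 m

Hyperfocal distance H = f²/(N·c) + f = 180²/(2.8 × 0.033) + 180 = 32400/0.0924 + 180 ≈ 350829.4 mm ≈ 351 m.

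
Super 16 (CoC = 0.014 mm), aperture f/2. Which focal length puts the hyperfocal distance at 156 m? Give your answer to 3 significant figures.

From H = f²/(N·c) + f, with f ≪ H: f ≈ √(H·N·c) = √(156000 × 2 × 0.014) = √4368.0 ≈ 66.09 mm.
The +f correction barely moves this — solving exactly, f² + N·c·f − N·c·H = 0 ⇒ f = (−N·c + √((N·c)² + 4·N·c·H))/2 = (−0.028 + √17472)/2 ≈ 66.077 mm, so f ≈ 66.1 mm.

66.1 mm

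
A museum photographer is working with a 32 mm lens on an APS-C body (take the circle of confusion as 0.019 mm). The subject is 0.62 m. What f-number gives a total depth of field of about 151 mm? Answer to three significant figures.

Write h = H − f = f²/(N·c). The thin-lens limits are Dn = s·h/(h + (s−f)) and Df = s·h/(h − (s−f)), so DoF = Df − Dn = 2·s·(s−f)·h / (h² − (s−f)²).
That is a quadratic in h: DoF·h² − 2·s·(s−f)·h − DoF·(s−f)² = 0 ⇒ h = (s−f)·(s + √(s² + DoF²)) / DoF = 588 × (620 + √(620² + 151²)) / 151 = 588 × (620 + 638.123) / 151 ≈ 4899.2 mm.
Then N = f²/(c·h) = 32² / (0.019 × 4899.2) = 1024 / 93.084 ≈ 11.

f/11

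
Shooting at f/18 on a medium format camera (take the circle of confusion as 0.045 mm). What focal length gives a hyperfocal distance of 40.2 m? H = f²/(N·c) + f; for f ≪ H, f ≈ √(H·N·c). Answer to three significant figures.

180 mm

From H = f²/(N·c) + f, with f ≪ H: f ≈ √(H·N·c) = √(40200 × 18 × 0.045) = √32562 ≈ 180.4 mm.
The +f correction barely moves this — solving exactly, f² + N·c·f − N·c·H = 0 ⇒ f = (−N·c + √((N·c)² + 4·N·c·H))/2 = (−0.81 + √130249)/2 ≈ 180.04 mm, so f ≈ 180 mm.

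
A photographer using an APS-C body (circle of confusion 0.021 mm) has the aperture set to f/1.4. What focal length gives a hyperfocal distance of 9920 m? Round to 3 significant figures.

From H = f²/(N·c) + f, with f ≪ H: f ≈ √(H·N·c) = √(9920000 × 1.4 × 0.021) = √291648 ≈ 540.0 mm.
The +f correction barely moves this — solving exactly, f² + N·c·f − N·c·H = 0 ⇒ f = (−N·c + √((N·c)² + 4·N·c·H))/2 = (−0.0294 + √1166592)/2 ≈ 540.03 mm, so f ≈ 540 mm.

540 mm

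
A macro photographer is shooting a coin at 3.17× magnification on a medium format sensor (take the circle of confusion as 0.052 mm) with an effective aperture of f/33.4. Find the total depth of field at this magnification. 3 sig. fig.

0.346 mm

At magnification m, DoF ≈ 2·N_eff·c/m² = 2 × 33.4 × 0.052 / 3.17² = 3.474 / 10.05 ≈ 0.346 mm.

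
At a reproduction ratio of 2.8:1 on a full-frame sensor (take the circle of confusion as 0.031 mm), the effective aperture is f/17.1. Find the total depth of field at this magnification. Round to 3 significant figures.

At magnification m, DoF ≈ 2·N_eff·c/m² = 2 × 17.1 × 0.031 / 2.8² = 1.06 / 7.84 ≈ 0.135 mm.

0.135 mm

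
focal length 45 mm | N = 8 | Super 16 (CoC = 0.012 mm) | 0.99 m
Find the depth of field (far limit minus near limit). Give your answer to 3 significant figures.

Hyperfocal distance H = f²/(N·c) + f = 45²/(8 × 0.012) + 45 = 2025/0.096 + 45 ≈ 21138.8 mm ≈ 21.14 m.
Near limit Dn = s·(H − f)/(H + s − 2f) = 990 × (21138.8 − 45) / (21138.8 + 990 − 2 × 45) = 990 × 21093.8 / 22038.8 ≈ 947.550 mm.
Far limit Df = s·(H − f)/(H − s) = 990 × (21138.8 − 45) / (21138.8 − 990) = 990 × 21093.8 / 20148.8 ≈ 1036.432 mm.
Depth of field = Df − Dn = 1036.432 − 947.550 ≈ 88.882 mm.

88.9 mm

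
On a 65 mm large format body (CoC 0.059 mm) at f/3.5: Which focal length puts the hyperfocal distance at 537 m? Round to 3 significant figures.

From H = f²/(N·c) + f, with f ≪ H: f ≈ √(H·N·c) = √(537000 × 3.5 × 0.059) = √110890 ≈ 333.0 mm.
The +f correction barely moves this — solving exactly, f² + N·c·f − N·c·H = 0 ⇒ f = (−N·c + √((N·c)² + 4·N·c·H))/2 = (−0.2065 + √443562)/2 ≈ 332.90 mm, so f ≈ 333 mm.

333 mm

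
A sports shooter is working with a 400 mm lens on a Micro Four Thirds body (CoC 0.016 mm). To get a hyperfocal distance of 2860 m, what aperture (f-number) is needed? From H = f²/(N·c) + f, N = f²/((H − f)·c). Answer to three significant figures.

Rearrange H = f²/(N·c) + f for N: N = f² / ((H − f)·c).
N = 400² / ((2860000 − 400) × 0.016) = 160000 / 45754 ≈ 3.50.

f/3.50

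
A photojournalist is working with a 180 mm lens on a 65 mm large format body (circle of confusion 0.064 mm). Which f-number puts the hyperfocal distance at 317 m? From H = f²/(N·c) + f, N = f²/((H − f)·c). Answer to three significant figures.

f/1.60

Rearrange H = f²/(N·c) + f for N: N = f² / ((H − f)·c).
N = 180² / ((317000 − 180) × 0.064) = 32400 / 20276 ≈ 1.60.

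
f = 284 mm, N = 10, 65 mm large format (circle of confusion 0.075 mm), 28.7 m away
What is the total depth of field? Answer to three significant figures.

16.3 m

Hyperfocal distance H = f²/(N·c) + f = 284²/(10 × 0.075) + 284 = 80656/0.75 + 284 ≈ 107825.3 mm ≈ 107.8 m.
Near limit Dn = s·(H − f)/(H + s − 2f) = 28700 × (107825.3 − 284) / (107825.3 + 28700 − 2 × 284) = 28700 × 107541.3 / 135957.3 ≈ 22702 mm.
Far limit Df = s·(H − f)/(H − s) = 28700 × (107825.3 − 284) / (107825.3 − 28700) = 28700 × 107541.3 / 79125.3 ≈ 39007 mm.
Depth of field = Df − Dn = 39007 − 22702 ≈ 16305 mm ≈ 16.3 m.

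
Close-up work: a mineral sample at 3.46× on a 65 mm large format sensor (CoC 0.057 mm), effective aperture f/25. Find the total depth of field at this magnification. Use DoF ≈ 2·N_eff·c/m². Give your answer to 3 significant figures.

0.238 mm

At magnification m, DoF ≈ 2·N_eff·c/m² = 2 × 25 × 0.057 / 3.46² = 2.85 / 11.97 ≈ 0.238 mm.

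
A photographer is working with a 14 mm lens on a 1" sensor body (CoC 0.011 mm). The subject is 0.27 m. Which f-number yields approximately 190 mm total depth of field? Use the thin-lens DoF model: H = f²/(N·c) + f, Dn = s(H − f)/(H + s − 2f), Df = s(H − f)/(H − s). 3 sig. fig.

Write h = H − f = f²/(N·c). The thin-lens limits are Dn = s·h/(h + (s−f)) and Df = s·h/(h − (s−f)), so DoF = Df − Dn = 2·s·(s−f)·h / (h² − (s−f)²).
That is a quadratic in h: DoF·h² − 2·s·(s−f)·h − DoF·(s−f)² = 0 ⇒ h = (s−f)·(s + √(s² + DoF²)) / DoF = 256 × (270 + √(270² + 190²)) / 190 = 256 × (270 + 330.151) / 190 ≈ 808.63 mm.
Then N = f²/(c·h) = 14² / (0.011 × 808.63) = 196 / 8.8949 ≈ 22.

f/22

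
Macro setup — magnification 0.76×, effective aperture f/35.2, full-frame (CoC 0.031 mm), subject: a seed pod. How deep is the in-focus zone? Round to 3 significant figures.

At magnification m, DoF ≈ 2·N_eff·c/m² = 2 × 35.2 × 0.031 / 0.76² = 2.182 / 0.5776 ≈ 3.78 mm.

3.78 mm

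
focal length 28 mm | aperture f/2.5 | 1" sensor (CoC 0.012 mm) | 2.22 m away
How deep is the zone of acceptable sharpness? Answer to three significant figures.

375 mm

Hyperfocal distance H = f²/(N·c) + f = 28²/(2.5 × 0.012) + 28 = 784/0.03 + 28 ≈ 26161.3 mm ≈ 26.16 m.
Near limit Dn = s·(H − f)/(H + s − 2f) = 2220 × (26161.3 − 28) / (26161.3 + 2220 − 2 × 28) = 2220 × 26133.3 / 28325.3 ≈ 2048.20 mm.
Far limit Df = s·(H − f)/(H − s) = 2220 × (26161.3 − 28) / (26161.3 − 2220) = 2220 × 26133.3 / 23941.3 ≈ 2423.26 mm.
Depth of field = Df − Dn = 2423.26 − 2048.20 ≈ 375.06 mm.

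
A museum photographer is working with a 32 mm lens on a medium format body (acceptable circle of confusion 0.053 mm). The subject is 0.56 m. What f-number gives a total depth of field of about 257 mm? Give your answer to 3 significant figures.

f/8

Write h = H − f = f²/(N·c). The thin-lens limits are Dn = s·h/(h + (s−f)) and Df = s·h/(h − (s−f)), so DoF = Df − Dn = 2·s·(s−f)·h / (h² − (s−f)²).
That is a quadratic in h: DoF·h² − 2·s·(s−f)·h − DoF·(s−f)² = 0 ⇒ h = (s−f)·(s + √(s² + DoF²)) / DoF = 528 × (560 + √(560² + 257²)) / 257 = 528 × (560 + 616.157) / 257 ≈ 2416.4 mm.
Then N = f²/(c·h) = 32² / (0.053 × 2416.4) = 1024 / 128.07 ≈ 8.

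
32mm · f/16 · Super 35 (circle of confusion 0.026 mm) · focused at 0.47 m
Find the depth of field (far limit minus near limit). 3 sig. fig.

Hyperfocal distance H = f²/(N·c) + f = 32²/(16 × 0.026) + 32 = 1024/0.416 + 32 ≈ 2493.5 mm ≈ 2.494 m.
Near limit Dn = s·(H − f)/(H + s − 2f) = 470 × (2493.5 − 32) / (2493.5 + 470 − 2 × 32) = 470 × 2461.5 / 2899.5 ≈ 399.00 mm.
Far limit Df = s·(H − f)/(H − s) = 470 × (2493.5 − 32) / (2493.5 − 470) = 470 × 2461.5 / 2023.5 ≈ 571.73 mm.
Depth of field = Df − Dn = 571.73 − 399.00 ≈ 172.73 mm.

173 mm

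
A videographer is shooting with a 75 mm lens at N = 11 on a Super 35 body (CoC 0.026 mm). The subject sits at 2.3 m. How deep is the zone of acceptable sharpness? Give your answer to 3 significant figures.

0.527 m

Hyperfocal distance H = f²/(N·c) + f = 75²/(11 × 0.026) + 75 = 5625/0.286 + 75 ≈ 19742.8 mm ≈ 19.74 m.
Near limit Dn = s·(H − f)/(H + s − 2f) = 2300 × (19742.8 − 75) / (19742.8 + 2300 − 2 × 75) = 2300 × 19667.8 / 21892.8 ≈ 2066.25 mm.
Far limit Df = s·(H − f)/(H − s) = 2300 × (19742.8 − 75) / (19742.8 − 2300) = 2300 × 19667.8 / 17442.8 ≈ 2593.39 mm.
Depth of field = Df − Dn = 2593.39 − 2066.25 ≈ 527.14 mm ≈ 0.527 m.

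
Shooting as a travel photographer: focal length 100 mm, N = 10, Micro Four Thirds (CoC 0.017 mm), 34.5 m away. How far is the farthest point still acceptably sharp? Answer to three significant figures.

83.1 m

Hyperfocal distance H = f²/(N·c) + f = 100²/(10 × 0.017) + 100 = 10000/0.17 + 100 ≈ 58923.5 mm ≈ 58.92 m.
Far limit Df = s·(H − f)/(H − s) = 34500 × (58923.5 − 100) / (58923.5 − 34500) = 34500 × 58823.5 / 24423.5 ≈ 83092 mm ≈ 83.1 m.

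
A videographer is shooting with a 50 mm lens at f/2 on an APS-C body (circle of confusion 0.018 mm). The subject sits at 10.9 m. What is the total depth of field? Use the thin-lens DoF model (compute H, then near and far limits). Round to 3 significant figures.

Hyperfocal distance H = f²/(N·c) + f = 50²/(2 × 0.018) + 50 = 2500/0.036 + 50 ≈ 69494.4 mm ≈ 69.49 m.
Near limit Dn = s·(H − f)/(H + s − 2f) = 10900 × (69494.4 − 50) / (69494.4 + 10900 − 2 × 50) = 10900 × 69444.4 / 80294.4 ≈ 9427.1 mm.
Far limit Df = s·(H − f)/(H − s) = 10900 × (69494.4 − 50) / (69494.4 − 10900) = 10900 × 69444.4 / 58594.4 ≈ 12918.4 mm.
Depth of field = Df − Dn = 12918.4 − 9427.1 ≈ 3491.3 mm ≈ 3.49 m.

3.49 m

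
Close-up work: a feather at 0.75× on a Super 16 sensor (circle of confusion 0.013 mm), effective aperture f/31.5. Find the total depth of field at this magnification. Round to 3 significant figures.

At magnification m, DoF ≈ 2·N_eff·c/m² = 2 × 31.5 × 0.013 / 0.75² = 0.819 / 0.5625 ≈ 1.46 mm.

1.46 mm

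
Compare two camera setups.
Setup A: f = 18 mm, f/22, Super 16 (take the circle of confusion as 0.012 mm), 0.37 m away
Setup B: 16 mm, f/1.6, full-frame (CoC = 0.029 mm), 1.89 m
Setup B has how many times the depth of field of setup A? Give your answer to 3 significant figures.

Setup A: H = 18²/(22×0.012) + 18 ≈ 1245.3 mm; DoF = Df − Dn = 518.80 − 287.53 ≈ 231.27 mm.
Setup B: H = 16²/(1.6×0.029) + 16 ≈ 5533.2 mm; DoF = Df − Dn = 2862.2 − 1410.8 ≈ 1451.4 mm.
Ratio = 1451.4 / 231.27 ≈ 6.28.

6.28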